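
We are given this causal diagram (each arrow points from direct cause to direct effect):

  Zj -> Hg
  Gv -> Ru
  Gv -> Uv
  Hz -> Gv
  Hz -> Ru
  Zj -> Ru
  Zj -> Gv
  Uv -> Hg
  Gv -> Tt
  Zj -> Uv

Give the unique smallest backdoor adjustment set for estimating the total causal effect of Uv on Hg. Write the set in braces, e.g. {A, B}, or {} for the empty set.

{Zj}

Variables eligible for adjustment (non-descendants of Uv, excluding Uv and Hg): {Gv, Hz, Ru, Tt, Zj}.
Backdoor paths from Uv to Hg:
  P1: Uv <- Zj -> Hg
  P2: Uv <- Gv <- Hz -> Ru <- Zj -> Hg
  P3: Uv <- Gv <- Zj -> Hg
  P4: Uv <- Gv -> Ru <- Zj -> Hg
The empty set is not sufficient: P1 (Uv <- Zj -> Hg) has no collider blocking it and no conditioned non-collider, so it is open.
Try {Zj}:
  P1: blocked at fork node Zj ∈ conditioning set.
  P2: blocked at collider Ru (neither it nor any descendant is in the conditioning set).
  P3: blocked at fork node Zj ∈ conditioning set.
  P4: blocked at collider Ru (neither it nor any descendant is in the conditioning set).
{Zj} contains no descendant of Uv and blocks every backdoor path.
No other singleton works — e.g. {Hz} leaves P1 open — so {Zj} is the unique smallest valid adjustment set.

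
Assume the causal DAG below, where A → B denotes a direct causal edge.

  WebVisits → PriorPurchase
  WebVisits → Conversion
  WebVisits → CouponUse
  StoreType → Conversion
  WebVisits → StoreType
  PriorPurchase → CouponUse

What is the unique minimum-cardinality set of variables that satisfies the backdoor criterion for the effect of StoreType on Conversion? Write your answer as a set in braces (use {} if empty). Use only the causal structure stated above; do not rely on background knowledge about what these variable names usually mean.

Variables eligible for adjustment (non-descendants of StoreType, excluding StoreType and Conversion): {CouponUse, PriorPurchase, WebVisits}.
Backdoor paths from StoreType to Conversion:
  P1: StoreType <- WebVisits -> Conversion
The empty set is not sufficient: P1 (StoreType <- WebVisits -> Conversion) has no collider blocking it and no conditioned non-collider, so it is open.
Try {WebVisits}:
  P1: blocked at fork node WebVisits ∈ conditioning set.
{WebVisits} contains no descendant of StoreType and blocks every backdoor path.
No other singleton works — e.g. {PriorPurchase} leaves P1 open — so {WebVisits} is the unique smallest valid adjustment set.

{WebVisits}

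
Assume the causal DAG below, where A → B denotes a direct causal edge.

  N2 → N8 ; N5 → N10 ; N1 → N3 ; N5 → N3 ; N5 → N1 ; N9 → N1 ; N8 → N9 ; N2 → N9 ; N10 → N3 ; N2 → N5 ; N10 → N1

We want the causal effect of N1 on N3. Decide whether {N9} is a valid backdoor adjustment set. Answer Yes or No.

No

Backdoor paths from N1 to N3 (paths whose first edge points into N1):
  P1: N1 <- N5 -> N10 -> N3
  P2: N1 <- N5 -> N3
  P3: N1 <- N10 <- N5 -> N3
  P4: N1 <- N10 -> N3
  P5: N1 <- N9 <- N2 -> N5 -> N10 -> N3
  P6: N1 <- N9 <- N2 -> N5 -> N3
  P7: N1 <- N9 <- N8 <- N2 -> N5 -> N10 -> N3
  P8: N1 <- N9 <- N8 <- N2 -> N5 -> N3
Condition 1 (no descendant of N1 in the set): holds — descendants of N1 are {N3}; none are in {N9}.
Condition 2 (every backdoor path blocked by {N9}):
  P1: open — no interior node is in the conditioning set.
  P2: open — no interior node is in the conditioning set.
  P3: open — no interior node is in the conditioning set.
  P4: open — no interior node is in the conditioning set.
  P5: blocked at chain node N9 ∈ conditioning set.
  P6: blocked at chain node N9 ∈ conditioning set.
  P7: blocked at chain node N9 ∈ conditioning set.
  P8: blocked at chain node N9 ∈ conditioning set.
{N9} does not satisfy the backdoor criterion.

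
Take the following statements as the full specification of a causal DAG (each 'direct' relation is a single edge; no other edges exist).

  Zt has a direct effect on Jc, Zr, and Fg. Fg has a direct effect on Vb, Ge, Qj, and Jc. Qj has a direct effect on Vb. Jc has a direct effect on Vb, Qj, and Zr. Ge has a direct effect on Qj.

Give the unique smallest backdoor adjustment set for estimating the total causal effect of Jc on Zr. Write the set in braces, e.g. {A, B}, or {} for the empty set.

Variables eligible for adjustment (non-descendants of Jc, excluding Jc and Zr): {Fg, Ge, Zt}.
Backdoor paths from Jc to Zr:
  P1: Jc <- Zt -> Zr
  P2: Jc <- Fg <- Zt -> Zr
The empty set is not sufficient: P1 (Jc <- Zt -> Zr) has no collider blocking it and no conditioned non-collider, so it is open.
Try {Zt}:
  P1: blocked at fork node Zt ∈ conditioning set.
  P2: blocked at fork node Zt ∈ conditioning set.
{Zt} contains no descendant of Jc and blocks every backdoor path.
No other singleton works — e.g. {Fg} leaves P1 open — so {Zt} is the unique smallest valid adjustment set.

{Zt}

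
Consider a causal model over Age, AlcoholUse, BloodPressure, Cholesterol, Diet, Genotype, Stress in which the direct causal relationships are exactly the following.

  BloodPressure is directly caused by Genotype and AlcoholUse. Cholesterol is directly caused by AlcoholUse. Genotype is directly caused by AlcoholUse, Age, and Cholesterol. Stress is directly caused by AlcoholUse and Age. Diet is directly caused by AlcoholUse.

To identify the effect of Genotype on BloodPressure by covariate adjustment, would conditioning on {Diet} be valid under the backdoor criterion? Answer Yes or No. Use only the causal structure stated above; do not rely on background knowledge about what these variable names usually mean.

Backdoor paths from Genotype to BloodPressure (paths whose first edge points into Genotype):
  P1: Genotype <- Age -> Stress <- AlcoholUse -> BloodPressure
  P2: Genotype <- AlcoholUse -> BloodPressure
  P3: Genotype <- Cholesterol <- AlcoholUse -> BloodPressure
Condition 1 (no descendant of Genotype in the set): holds — descendants of Genotype are {BloodPressure}; none are in {Diet}.
Condition 2 (every backdoor path blocked by {Diet}):
  P1: blocked at collider Stress (neither it nor any descendant is in the conditioning set).
  P2: open — no interior node is in the conditioning set.
  P3: open — no interior node is in the conditioning set.
{Diet} does not satisfy the backdoor criterion.

No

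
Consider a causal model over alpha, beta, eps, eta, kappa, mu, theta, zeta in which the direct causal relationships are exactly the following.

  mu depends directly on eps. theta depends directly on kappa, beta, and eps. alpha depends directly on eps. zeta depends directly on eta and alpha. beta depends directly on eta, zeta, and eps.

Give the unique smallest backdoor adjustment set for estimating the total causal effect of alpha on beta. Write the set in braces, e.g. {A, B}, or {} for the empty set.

{eps}

Variables eligible for adjustment (non-descendants of alpha, excluding alpha and beta): {eps, eta, kappa, mu}.
Backdoor paths from alpha to beta:
  P1: alpha <- eps -> beta
  P2: alpha <- eps -> theta <- beta
The empty set is not sufficient: P1 (alpha <- eps -> beta) has no collider blocking it and no conditioned non-collider, so it is open.
Try {eps}:
  P1: blocked at fork node eps ∈ conditioning set.
  P2: blocked at fork node eps ∈ conditioning set.
{eps} contains no descendant of alpha and blocks every backdoor path.
No other singleton works — e.g. {eta} leaves P1 open — so {eps} is the unique smallest valid adjustment set.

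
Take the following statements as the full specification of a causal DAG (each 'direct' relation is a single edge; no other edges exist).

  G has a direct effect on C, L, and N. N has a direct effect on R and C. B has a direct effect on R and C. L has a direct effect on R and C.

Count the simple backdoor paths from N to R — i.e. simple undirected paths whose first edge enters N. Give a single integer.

4

A backdoor path from N to R is any simple undirected path whose first edge points into N (i.e. leaves N via a parent).
Parents of N: {G}.
Enumerating:
  P1: N <- G -> L -> C <- B -> R
  P2: N <- G -> L -> R
  P3: N <- G -> C <- B -> R
  P4: N <- G -> C <- L -> R
That exhausts the simple backdoor paths. Count: 4.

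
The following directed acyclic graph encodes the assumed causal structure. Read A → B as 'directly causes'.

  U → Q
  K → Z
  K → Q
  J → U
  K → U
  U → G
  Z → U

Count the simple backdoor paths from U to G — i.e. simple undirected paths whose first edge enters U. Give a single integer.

A backdoor path from U to G is any simple undirected path whose first edge points into U (i.e. leaves U via a parent).
Parents of U: {J, K, Z}.
No simple path from any parent of U reaches G without revisiting U, so there are no backdoor paths.

0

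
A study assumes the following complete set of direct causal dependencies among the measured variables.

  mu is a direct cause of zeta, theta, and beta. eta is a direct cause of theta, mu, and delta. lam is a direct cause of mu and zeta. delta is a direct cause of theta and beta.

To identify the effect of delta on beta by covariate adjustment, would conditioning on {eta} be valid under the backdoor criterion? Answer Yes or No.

Backdoor paths from delta to beta (paths whose first edge points into delta):
  P1: delta <- eta -> mu -> beta
  P2: delta <- eta -> theta <- mu -> beta
Condition 1 (no descendant of delta in the set): holds — descendants of delta are {beta, theta}; none are in {eta}.
Condition 2 (every backdoor path blocked by {eta}):
  P1: blocked at fork node eta ∈ conditioning set.
  P2: blocked at fork node eta ∈ conditioning set.
{eta} satisfies the backdoor criterion.

Yes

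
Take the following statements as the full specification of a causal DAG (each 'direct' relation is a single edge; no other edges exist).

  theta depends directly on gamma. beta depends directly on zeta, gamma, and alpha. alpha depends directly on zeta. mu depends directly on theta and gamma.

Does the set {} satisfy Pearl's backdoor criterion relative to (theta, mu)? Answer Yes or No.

No

Backdoor paths from theta to mu (paths whose first edge points into theta):
  P1: theta <- gamma -> mu
Condition 1 (no descendant of theta in the set): holds — descendants of theta are {mu}; none are in {}.
Condition 2 (every backdoor path blocked by {}):
  P1: open — no interior node is in the conditioning set.
{} does not satisfy the backdoor criterion.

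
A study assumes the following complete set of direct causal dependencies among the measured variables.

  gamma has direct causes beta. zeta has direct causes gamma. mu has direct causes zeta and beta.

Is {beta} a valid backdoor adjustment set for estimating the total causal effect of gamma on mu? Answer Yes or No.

Backdoor paths from gamma to mu (paths whose first edge points into gamma):
  P1: gamma <- beta -> mu
Condition 1 (no descendant of gamma in the set): holds — descendants of gamma are {mu, zeta}; none are in {beta}.
Condition 2 (every backdoor path blocked by {beta}):
  P1: blocked at fork node beta ∈ conditioning set.
{beta} satisfies the backdoor criterion.

Yes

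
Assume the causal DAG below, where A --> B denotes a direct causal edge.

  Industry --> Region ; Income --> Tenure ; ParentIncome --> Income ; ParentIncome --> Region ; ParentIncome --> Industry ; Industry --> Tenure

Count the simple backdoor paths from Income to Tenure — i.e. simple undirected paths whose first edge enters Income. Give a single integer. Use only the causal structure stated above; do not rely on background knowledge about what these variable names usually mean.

A backdoor path from Income to Tenure is any simple undirected path whose first edge points into Income (i.e. leaves Income via a parent).
Parents of Income: {ParentIncome}.
Enumerating:
  P1: Income <- ParentIncome -> Industry -> Tenure
  P2: Income <- ParentIncome -> Region <- Industry -> Tenure
That exhausts the simple backdoor paths. Count: 2.

2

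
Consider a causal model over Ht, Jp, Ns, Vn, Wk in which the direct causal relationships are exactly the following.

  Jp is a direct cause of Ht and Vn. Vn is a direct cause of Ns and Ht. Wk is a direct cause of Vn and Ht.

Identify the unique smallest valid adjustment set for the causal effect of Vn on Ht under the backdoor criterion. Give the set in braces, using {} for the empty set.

{Jp, Wk}

Variables eligible for adjustment (non-descendants of Vn, excluding Vn and Ht): {Jp, Wk}.
Backdoor paths from Vn to Ht:
  P1: Vn <- Jp -> Ht
  P2: Vn <- Wk -> Ht
The empty set is not sufficient: P1 (Vn <- Jp -> Ht) has no collider blocking it and no conditioned non-collider, so it is open.
Try {Jp, Wk}:
  P1: blocked at fork node Jp ∈ conditioning set.
  P2: blocked at fork node Wk ∈ conditioning set.
{Jp, Wk} contains no descendant of Vn and blocks every backdoor path.
Every element of {Jp, Wk} is needed (dropping Jp leaves P1 open; dropping Wk leaves P2 open), so no proper subset is valid.
Among all size-2 subsets of the eligible variables, only {Jp, Wk} blocks every backdoor path, so it is the unique smallest valid adjustment set.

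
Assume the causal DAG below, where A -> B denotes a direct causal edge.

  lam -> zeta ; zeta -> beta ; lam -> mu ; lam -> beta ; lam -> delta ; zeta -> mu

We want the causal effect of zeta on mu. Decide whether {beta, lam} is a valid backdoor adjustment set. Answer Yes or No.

No

Backdoor paths from zeta to mu (paths whose first edge points into zeta):
  P1: zeta <- lam -> mu
Condition 1 (no descendant of zeta in the set): FAILS — beta is a descendant of zeta.
Condition 2 (every backdoor path blocked by {beta, lam}):
  P1: blocked at fork node lam ∈ conditioning set.
{beta, lam} does not satisfy the backdoor criterion.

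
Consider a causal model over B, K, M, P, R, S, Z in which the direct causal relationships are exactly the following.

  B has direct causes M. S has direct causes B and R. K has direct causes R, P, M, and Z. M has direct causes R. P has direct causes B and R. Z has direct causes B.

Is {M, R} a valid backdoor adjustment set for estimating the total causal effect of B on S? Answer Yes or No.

Yes

Backdoor paths from B to S (paths whose first edge points into B):
  P1: B <- M <- R -> S
  P2: B <- M -> K <- R -> S
  P3: B <- M -> K <- P <- R -> S
Condition 1 (no descendant of B in the set): holds — descendants of B are {K, P, S, Z}; none are in {M, R}.
Condition 2 (every backdoor path blocked by {M, R}):
  P1: blocked at chain node M ∈ conditioning set.
  P2: blocked at fork node M ∈ conditioning set.
  P3: blocked at fork node M ∈ conditioning set.
{M, R} satisfies the backdoor criterion.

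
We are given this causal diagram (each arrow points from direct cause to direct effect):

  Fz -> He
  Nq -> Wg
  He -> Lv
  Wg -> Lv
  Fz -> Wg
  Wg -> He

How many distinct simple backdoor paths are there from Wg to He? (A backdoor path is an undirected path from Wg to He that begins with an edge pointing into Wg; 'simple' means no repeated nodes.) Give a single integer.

1

A backdoor path from Wg to He is any simple undirected path whose first edge points into Wg (i.e. leaves Wg via a parent).
Parents of Wg: {Fz, Nq}.
Enumerating:
  P1: Wg <- Fz -> He
That exhausts the simple backdoor paths. Count: 1.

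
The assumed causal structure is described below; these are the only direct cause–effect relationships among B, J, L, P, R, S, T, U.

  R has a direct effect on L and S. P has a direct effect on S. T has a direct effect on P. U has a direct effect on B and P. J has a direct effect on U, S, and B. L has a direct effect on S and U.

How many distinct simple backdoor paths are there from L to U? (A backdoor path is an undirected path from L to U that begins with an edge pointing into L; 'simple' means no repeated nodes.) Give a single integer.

A backdoor path from L to U is any simple undirected path whose first edge points into L (i.e. leaves L via a parent).
Parents of L: {R}.
Enumerating:
  P1: L <- R -> S <- J -> U
  P2: L <- R -> S <- J -> B <- U
  P3: L <- R -> S <- P <- U
That exhausts the simple backdoor paths. Count: 3.

3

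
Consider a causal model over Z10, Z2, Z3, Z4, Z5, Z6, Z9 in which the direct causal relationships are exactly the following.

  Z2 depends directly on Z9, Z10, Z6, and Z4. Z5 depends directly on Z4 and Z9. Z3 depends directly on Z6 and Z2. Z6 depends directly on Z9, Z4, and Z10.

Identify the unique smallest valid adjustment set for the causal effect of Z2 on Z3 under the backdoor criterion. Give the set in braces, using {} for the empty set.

Variables eligible for adjustment (non-descendants of Z2, excluding Z2 and Z3): {Z10, Z4, Z5, Z6, Z9}.
Backdoor paths from Z2 to Z3:
  P1: Z2 <- Z4 -> Z6 -> Z3
  P2: Z2 <- Z4 -> Z5 <- Z9 -> Z6 -> Z3
  P3: Z2 <- Z9 -> Z6 -> Z3
  P4: Z2 <- Z9 -> Z5 <- Z4 -> Z6 -> Z3
  P5: Z2 <- Z10 -> Z6 -> Z3
  P6: Z2 <- Z6 -> Z3
The empty set is not sufficient: P1 (Z2 <- Z4 -> Z6 -> Z3) has no collider blocking it and no conditioned non-collider, so it is open.
Try {Z6}:
  P1: blocked at chain node Z6 ∈ conditioning set.
  P2: blocked at collider Z5 (neither it nor any descendant is in the conditioning set).
  P3: blocked at chain node Z6 ∈ conditioning set.
  P4: blocked at collider Z5 (neither it nor any descendant is in the conditioning set).
  P5: blocked at chain node Z6 ∈ conditioning set.
  P6: blocked at fork node Z6 ∈ conditioning set.
{Z6} contains no descendant of Z2 and blocks every backdoor path.
No other singleton works — e.g. {Z4} leaves P3 open — so {Z6} is the unique smallest valid adjustment set.

{Z6}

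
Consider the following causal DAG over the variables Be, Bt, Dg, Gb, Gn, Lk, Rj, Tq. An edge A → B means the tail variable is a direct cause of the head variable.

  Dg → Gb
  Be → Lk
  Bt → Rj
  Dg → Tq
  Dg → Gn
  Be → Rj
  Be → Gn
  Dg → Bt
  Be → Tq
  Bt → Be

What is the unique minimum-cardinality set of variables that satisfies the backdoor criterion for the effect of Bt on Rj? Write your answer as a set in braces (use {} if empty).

{}

Variables eligible for adjustment (non-descendants of Bt, excluding Bt and Rj): {Dg, Gb}.
Backdoor paths from Bt to Rj:
  P1: Bt <- Dg -> Tq <- Be -> Rj
  P2: Bt <- Dg -> Gn <- Be -> Rj
Each backdoor path contains an unconditioned collider, so every path is already blocked with the empty conditioning set:
  P1: blocked at collider Tq (neither it nor any descendant is in the conditioning set).
  P2: blocked at collider Gn (neither it nor any descendant is in the conditioning set).
The empty set is therefore the unique smallest valid set.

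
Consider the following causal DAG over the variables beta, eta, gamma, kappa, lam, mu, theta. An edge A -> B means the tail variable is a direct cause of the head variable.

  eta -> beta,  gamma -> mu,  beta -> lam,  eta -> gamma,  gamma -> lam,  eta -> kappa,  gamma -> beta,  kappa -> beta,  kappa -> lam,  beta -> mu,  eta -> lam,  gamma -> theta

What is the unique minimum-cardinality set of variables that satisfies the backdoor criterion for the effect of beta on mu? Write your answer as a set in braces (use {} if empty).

{gamma}

Variables eligible for adjustment (non-descendants of beta, excluding beta and mu): {eta, gamma, kappa, theta}.
Backdoor paths from beta to mu:
  P1: beta <- eta -> gamma -> mu
  P2: beta <- eta -> kappa -> lam <- gamma -> mu
  P3: beta <- eta -> lam <- gamma -> mu
  P4: beta <- gamma -> mu
  P5: beta <- kappa <- eta -> gamma -> mu
  P6: beta <- kappa <- eta -> lam <- gamma -> mu
  P7: beta <- kappa -> lam <- eta -> gamma -> mu
  P8: beta <- kappa -> lam <- gamma -> mu
The empty set is not sufficient: P1 (beta <- eta -> gamma -> mu) has no collider blocking it and no conditioned non-collider, so it is open.
Try {gamma}:
  P1: blocked at chain node gamma ∈ conditioning set.
  P2: blocked at collider lam (neither it nor any descendant is in the conditioning set).
  P3: blocked at collider lam (neither it nor any descendant is in the conditioning set).
  P4: blocked at fork node gamma ∈ conditioning set.
  P5: blocked at chain node gamma ∈ conditioning set.
  P6: blocked at collider lam (neither it nor any descendant is in the conditioning set).
  P7: blocked at collider lam (neither it nor any descendant is in the conditioning set).
  P8: blocked at collider lam (neither it nor any descendant is in the conditioning set).
{gamma} contains no descendant of beta and blocks every backdoor path.
No other singleton works — e.g. {eta} leaves P4 open — so {gamma} is the unique smallest valid adjustment set.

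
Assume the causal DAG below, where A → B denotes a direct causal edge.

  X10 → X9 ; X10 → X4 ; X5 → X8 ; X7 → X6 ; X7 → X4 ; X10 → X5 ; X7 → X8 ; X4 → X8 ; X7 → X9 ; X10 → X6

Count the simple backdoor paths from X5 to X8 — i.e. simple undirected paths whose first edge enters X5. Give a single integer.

A backdoor path from X5 to X8 is any simple undirected path whose first edge points into X5 (i.e. leaves X5 via a parent).
Parents of X5: {X10}.
Enumerating:
  P1: X5 <- X10 -> X9 <- X7 -> X4 -> X8
  P2: X5 <- X10 -> X9 <- X7 -> X8
  P3: X5 <- X10 -> X4 <- X7 -> X8
  P4: X5 <- X10 -> X4 -> X8
  P5: X5 <- X10 -> X6 <- X7 -> X4 -> X8
  P6: X5 <- X10 -> X6 <- X7 -> X8
That exhausts the simple backdoor paths. Count: 6.

6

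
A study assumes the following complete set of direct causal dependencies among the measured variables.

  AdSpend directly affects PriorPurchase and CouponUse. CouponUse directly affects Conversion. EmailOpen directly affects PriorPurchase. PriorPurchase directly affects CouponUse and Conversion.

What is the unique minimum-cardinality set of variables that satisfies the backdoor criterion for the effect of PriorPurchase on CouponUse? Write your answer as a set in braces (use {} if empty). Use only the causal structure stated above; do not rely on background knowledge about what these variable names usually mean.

Variables eligible for adjustment (non-descendants of PriorPurchase, excluding PriorPurchase and CouponUse): {AdSpend, EmailOpen}.
Backdoor paths from PriorPurchase to CouponUse:
  P1: PriorPurchase <- AdSpend -> CouponUse
The empty set is not sufficient: P1 (PriorPurchase <- AdSpend -> CouponUse) has no collider blocking it and no conditioned non-collider, so it is open.
Try {AdSpend}:
  P1: blocked at fork node AdSpend ∈ conditioning set.
{AdSpend} contains no descendant of PriorPurchase and blocks every backdoor path.
No other singleton works — e.g. {EmailOpen} leaves P1 open — so {AdSpend} is the unique smallest valid adjustment set.

{AdSpend}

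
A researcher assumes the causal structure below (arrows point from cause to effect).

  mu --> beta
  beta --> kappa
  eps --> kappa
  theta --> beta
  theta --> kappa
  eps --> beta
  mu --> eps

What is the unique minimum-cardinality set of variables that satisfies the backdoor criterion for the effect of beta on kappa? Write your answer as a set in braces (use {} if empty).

Variables eligible for adjustment (non-descendants of beta, excluding beta and kappa): {eps, mu, theta}.
Backdoor paths from beta to kappa:
  P1: beta <- mu -> eps -> kappa
  P2: beta <- theta -> kappa
  P3: beta <- eps -> kappa
The empty set is not sufficient: P1 (beta <- mu -> eps -> kappa) has no collider blocking it and no conditioned non-collider, so it is open.
Try {eps, theta}:
  P1: blocked at chain node eps ∈ conditioning set.
  P2: blocked at fork node theta ∈ conditioning set.
  P3: blocked at fork node eps ∈ conditioning set.
{eps, theta} contains no descendant of beta and blocks every backdoor path.
Every element of {eps, theta} is needed (dropping eps leaves P1 open; dropping theta leaves P2 open), so no proper subset is valid.
Among all size-2 subsets of the eligible variables, only {eps, theta} blocks every backdoor path, so it is the unique smallest valid adjustment set.

{eps, theta}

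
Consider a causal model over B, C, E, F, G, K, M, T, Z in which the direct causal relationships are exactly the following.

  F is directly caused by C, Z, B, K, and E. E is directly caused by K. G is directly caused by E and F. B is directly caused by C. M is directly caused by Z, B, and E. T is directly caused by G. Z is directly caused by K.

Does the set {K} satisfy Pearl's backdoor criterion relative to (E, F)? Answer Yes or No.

Backdoor paths from E to F (paths whose first edge points into E):
  P1: E <- K -> Z -> F
  P2: E <- K -> Z -> M <- B <- C -> F
  P3: E <- K -> Z -> M <- B -> F
  P4: E <- K -> F
Condition 1 (no descendant of E in the set): holds — descendants of E are {F, G, M, T}; none are in {K}.
Condition 2 (every backdoor path blocked by {K}):
  P1: blocked at fork node K ∈ conditioning set.
  P2: blocked at fork node K ∈ conditioning set.
  P3: blocked at fork node K ∈ conditioning set.
  P4: blocked at fork node K ∈ conditioning set.
{K} satisfies the backdoor criterion.

Yes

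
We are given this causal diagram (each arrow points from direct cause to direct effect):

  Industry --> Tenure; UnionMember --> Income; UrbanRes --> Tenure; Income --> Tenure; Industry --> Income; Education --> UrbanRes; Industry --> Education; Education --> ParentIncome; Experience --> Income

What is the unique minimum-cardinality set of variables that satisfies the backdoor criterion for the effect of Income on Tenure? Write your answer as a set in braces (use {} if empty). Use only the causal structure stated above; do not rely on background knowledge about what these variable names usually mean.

{Industry}

Variables eligible for adjustment (non-descendants of Income, excluding Income and Tenure): {Education, Experience, Industry, ParentIncome, UnionMember, UrbanRes}.
Backdoor paths from Income to Tenure:
  P1: Income <- Industry -> Education -> UrbanRes -> Tenure
  P2: Income <- Industry -> Tenure
The empty set is not sufficient: P1 (Income <- Industry -> Education -> UrbanRes -> Tenure) has no collider blocking it and no conditioned non-collider, so it is open.
Try {Industry}:
  P1: blocked at fork node Industry ∈ conditioning set.
  P2: blocked at fork node Industry ∈ conditioning set.
{Industry} contains no descendant of Income and blocks every backdoor path.
No other singleton works — e.g. {Education} leaves P2 open — so {Industry} is the unique smallest valid adjustment set.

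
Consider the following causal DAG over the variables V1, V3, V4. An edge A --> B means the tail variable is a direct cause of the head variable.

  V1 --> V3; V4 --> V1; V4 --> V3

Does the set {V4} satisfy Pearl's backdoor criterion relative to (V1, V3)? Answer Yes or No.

Backdoor paths from V1 to V3 (paths whose first edge points into V1):
  P1: V1 <- V4 -> V3
Condition 1 (no descendant of V1 in the set): holds — descendants of V1 are {V3}; none are in {V4}.
Condition 2 (every backdoor path blocked by {V4}):
  P1: blocked at fork node V4 ∈ conditioning set.
{V4} satisfies the backdoor criterion.

Yes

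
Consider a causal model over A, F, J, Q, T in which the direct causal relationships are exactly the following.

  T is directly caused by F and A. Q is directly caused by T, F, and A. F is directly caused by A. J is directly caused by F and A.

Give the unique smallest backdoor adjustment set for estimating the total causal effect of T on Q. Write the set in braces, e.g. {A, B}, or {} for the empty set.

{A, F}

Variables eligible for adjustment (non-descendants of T, excluding T and Q): {A, F, J}.
Backdoor paths from T to Q:
  P1: T <- A -> F -> Q
  P2: T <- A -> J <- F -> Q
  P3: T <- A -> Q
  P4: T <- F <- A -> Q
  P5: T <- F -> J <- A -> Q
  P6: T <- F -> Q
The empty set is not sufficient: P1 (T <- A -> F -> Q) has no collider blocking it and no conditioned non-collider, so it is open.
Try {A, F}:
  P1: blocked at fork node A ∈ conditioning set.
  P2: blocked at fork node A ∈ conditioning set.
  P3: blocked at fork node A ∈ conditioning set.
  P4: blocked at chain node F ∈ conditioning set.
  P5: blocked at fork node F ∈ conditioning set.
  P6: blocked at fork node F ∈ conditioning set.
{A, F} contains no descendant of T and blocks every backdoor path.
Every element of {A, F} is needed (dropping A leaves P3 open; dropping F leaves P6 open), so no proper subset is valid.
Among all size-2 subsets of the eligible variables, only {A, F} blocks every backdoor path, so it is the unique smallest valid adjustment set.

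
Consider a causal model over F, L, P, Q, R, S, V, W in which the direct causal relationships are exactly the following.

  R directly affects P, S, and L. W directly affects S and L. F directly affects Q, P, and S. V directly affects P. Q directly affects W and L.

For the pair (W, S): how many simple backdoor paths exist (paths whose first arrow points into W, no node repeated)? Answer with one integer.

4

A backdoor path from W to S is any simple undirected path whose first edge points into W (i.e. leaves W via a parent).
Parents of W: {Q}.
Enumerating:
  P1: W <- Q <- F -> S
  P2: W <- Q <- F -> P <- R -> S
  P3: W <- Q -> L <- R -> S
  P4: W <- Q -> L <- R -> P <- F -> S
That exhausts the simple backdoor paths. Count: 4.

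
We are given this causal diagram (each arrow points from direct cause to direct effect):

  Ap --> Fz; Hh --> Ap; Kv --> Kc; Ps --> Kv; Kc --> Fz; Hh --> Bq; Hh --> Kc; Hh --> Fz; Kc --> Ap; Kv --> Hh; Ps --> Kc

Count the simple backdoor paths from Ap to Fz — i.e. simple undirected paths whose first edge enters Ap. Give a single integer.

A backdoor path from Ap to Fz is any simple undirected path whose first edge points into Ap (i.e. leaves Ap via a parent).
Parents of Ap: {Hh, Kc}.
Enumerating:
  P1: Ap <- Hh <- Kv <- Ps -> Kc -> Fz
  P2: Ap <- Hh <- Kv -> Kc -> Fz
  P3: Ap <- Hh -> Kc -> Fz
  P4: Ap <- Hh -> Fz
  P5: Ap <- Kc <- Ps -> Kv -> Hh -> Fz
  P6: Ap <- Kc <- Kv -> Hh -> Fz
  P7: Ap <- Kc <- Hh -> Fz
  P8: Ap <- Kc -> Fz
That exhausts the simple backdoor paths. Count: 8.

8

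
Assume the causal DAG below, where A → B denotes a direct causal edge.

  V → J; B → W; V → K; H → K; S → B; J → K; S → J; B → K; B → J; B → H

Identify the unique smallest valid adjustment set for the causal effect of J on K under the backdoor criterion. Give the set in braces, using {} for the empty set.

Variables eligible for adjustment (non-descendants of J, excluding J and K): {B, H, S, V, W}.
Backdoor paths from J to K:
  P1: J <- V -> K
  P2: J <- S -> B -> H -> K
  P3: J <- S -> B -> K
  P4: J <- B -> H -> K
  P5: J <- B -> K
The empty set is not sufficient: P1 (J <- V -> K) has no collider blocking it and no conditioned non-collider, so it is open.
Try {B, V}:
  P1: blocked at fork node V ∈ conditioning set.
  P2: blocked at chain node B ∈ conditioning set.
  P3: blocked at chain node B ∈ conditioning set.
  P4: blocked at fork node B ∈ conditioning set.
  P5: blocked at fork node B ∈ conditioning set.
{B, V} contains no descendant of J and blocks every backdoor path.
Every element of {B, V} is needed (dropping B leaves P2 open; dropping V leaves P1 open), so no proper subset is valid.
Among all size-2 subsets of the eligible variables, only {B, V} blocks every backdoor path, so it is the unique smallest valid adjustment set.

{B, V}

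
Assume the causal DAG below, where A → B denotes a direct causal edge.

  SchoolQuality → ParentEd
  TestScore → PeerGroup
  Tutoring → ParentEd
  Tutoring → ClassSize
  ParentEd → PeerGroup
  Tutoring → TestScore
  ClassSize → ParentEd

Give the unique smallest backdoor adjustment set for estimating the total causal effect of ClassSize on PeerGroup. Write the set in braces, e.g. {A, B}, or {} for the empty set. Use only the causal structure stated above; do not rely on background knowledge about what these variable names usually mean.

Variables eligible for adjustment (non-descendants of ClassSize, excluding ClassSize and PeerGroup): {SchoolQuality, TestScore, Tutoring}.
Backdoor paths from ClassSize to PeerGroup:
  P1: ClassSize <- Tutoring -> ParentEd -> PeerGroup
  P2: ClassSize <- Tutoring -> TestScore -> PeerGroup
The empty set is not sufficient: P1 (ClassSize <- Tutoring -> ParentEd -> PeerGroup) has no collider blocking it and no conditioned non-collider, so it is open.
Try {Tutoring}:
  P1: blocked at fork node Tutoring ∈ conditioning set.
  P2: blocked at fork node Tutoring ∈ conditioning set.
{Tutoring} contains no descendant of ClassSize and blocks every backdoor path.
No other singleton works — e.g. {SchoolQuality} leaves P1 open — so {Tutoring} is the unique smallest valid adjustment set.

{Tutoring}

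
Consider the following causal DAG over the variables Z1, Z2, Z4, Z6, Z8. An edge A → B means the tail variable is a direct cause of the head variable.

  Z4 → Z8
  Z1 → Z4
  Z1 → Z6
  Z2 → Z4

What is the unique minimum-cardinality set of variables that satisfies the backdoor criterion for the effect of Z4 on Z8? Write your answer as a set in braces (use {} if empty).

{}

Variables eligible for adjustment (non-descendants of Z4, excluding Z4 and Z8): {Z1, Z2, Z6}.
Backdoor paths from Z4 to Z8:
  (none)
With no backdoor paths the empty set already satisfies the criterion, and it is trivially minimal.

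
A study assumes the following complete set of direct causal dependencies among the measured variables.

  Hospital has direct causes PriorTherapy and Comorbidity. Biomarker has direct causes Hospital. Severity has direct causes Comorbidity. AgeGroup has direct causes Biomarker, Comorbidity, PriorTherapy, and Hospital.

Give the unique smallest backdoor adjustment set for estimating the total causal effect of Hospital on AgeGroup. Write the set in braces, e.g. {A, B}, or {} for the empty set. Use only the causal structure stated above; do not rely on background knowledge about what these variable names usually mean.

{Comorbidity, PriorTherapy}

Variables eligible for adjustment (non-descendants of Hospital, excluding Hospital and AgeGroup): {Comorbidity, PriorTherapy, Severity}.
Backdoor paths from Hospital to AgeGroup:
  P1: Hospital <- PriorTherapy -> AgeGroup
  P2: Hospital <- Comorbidity -> AgeGroup
The empty set is not sufficient: P1 (Hospital <- PriorTherapy -> AgeGroup) has no collider blocking it and no conditioned non-collider, so it is open.
Try {Comorbidity, PriorTherapy}:
  P1: blocked at fork node PriorTherapy ∈ conditioning set.
  P2: blocked at fork node Comorbidity ∈ conditioning set.
{Comorbidity, PriorTherapy} contains no descendant of Hospital and blocks every backdoor path.
Every element of {Comorbidity, PriorTherapy} is needed (dropping Comorbidity leaves P2 open; dropping PriorTherapy leaves P1 open), so no proper subset is valid.
Among all size-2 subsets of the eligible variables, only {Comorbidity, PriorTherapy} blocks every backdoor path, so it is the unique smallest valid adjustment set.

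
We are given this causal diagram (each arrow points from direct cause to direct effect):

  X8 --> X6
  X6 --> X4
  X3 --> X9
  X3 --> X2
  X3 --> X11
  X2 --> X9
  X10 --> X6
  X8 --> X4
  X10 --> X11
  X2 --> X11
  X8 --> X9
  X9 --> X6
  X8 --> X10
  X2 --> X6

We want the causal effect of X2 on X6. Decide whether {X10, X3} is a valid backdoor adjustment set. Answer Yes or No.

Yes

Backdoor paths from X2 to X6 (paths whose first edge points into X2):
  P1: X2 <- X3 -> X9 <- X8 -> X10 -> X6
  P2: X2 <- X3 -> X9 <- X8 -> X6
  P3: X2 <- X3 -> X9 <- X8 -> X4 <- X6
  P4: X2 <- X3 -> X9 -> X6
  P5: X2 <- X3 -> X11 <- X10 <- X8 -> X9 -> X6
  P6: X2 <- X3 -> X11 <- X10 <- X8 -> X6
  P7: X2 <- X3 -> X11 <- X10 <- X8 -> X4 <- X6
  P8: X2 <- X3 -> X11 <- X10 -> X6
Condition 1 (no descendant of X2 in the set): holds — descendants of X2 are {X11, X4, X6, X9}; none are in {X10, X3}.
Condition 2 (every backdoor path blocked by {X10, X3}):
  P1: blocked at fork node X3 ∈ conditioning set.
  P2: blocked at fork node X3 ∈ conditioning set.
  P3: blocked at fork node X3 ∈ conditioning set.
  P4: blocked at fork node X3 ∈ conditioning set.
  P5: blocked at fork node X3 ∈ conditioning set.
  P6: blocked at fork node X3 ∈ conditioning set.
  P7: blocked at fork node X3 ∈ conditioning set.
  P8: blocked at fork node X3 ∈ conditioning set.
{X10, X3} satisfies the backdoor criterion.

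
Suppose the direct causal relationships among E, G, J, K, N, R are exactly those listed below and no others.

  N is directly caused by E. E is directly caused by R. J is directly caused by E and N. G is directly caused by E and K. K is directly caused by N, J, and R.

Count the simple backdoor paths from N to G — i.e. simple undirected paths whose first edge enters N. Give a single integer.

3

A backdoor path from N to G is any simple undirected path whose first edge points into N (i.e. leaves N via a parent).
Parents of N: {E}.
Enumerating:
  P1: N <- E <- R -> K -> G
  P2: N <- E -> J -> K -> G
  P3: N <- E -> G
That exhausts the simple backdoor paths. Count: 3.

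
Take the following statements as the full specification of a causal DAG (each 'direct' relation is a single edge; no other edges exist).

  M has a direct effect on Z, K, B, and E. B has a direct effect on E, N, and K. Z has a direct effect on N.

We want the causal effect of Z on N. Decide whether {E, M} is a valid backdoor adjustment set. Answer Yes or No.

Backdoor paths from Z to N (paths whose first edge points into Z):
  P1: Z <- M -> B -> N
  P2: Z <- M -> K <- B -> N
  P3: Z <- M -> E <- B -> N
Condition 1 (no descendant of Z in the set): holds — descendants of Z are {N}; none are in {E, M}.
Condition 2 (every backdoor path blocked by {E, M}):
  P1: blocked at fork node M ∈ conditioning set.
  P2: blocked at fork node M ∈ conditioning set.
  P3: blocked at fork node M ∈ conditioning set.
{E, M} satisfies the backdoor criterion.

Yes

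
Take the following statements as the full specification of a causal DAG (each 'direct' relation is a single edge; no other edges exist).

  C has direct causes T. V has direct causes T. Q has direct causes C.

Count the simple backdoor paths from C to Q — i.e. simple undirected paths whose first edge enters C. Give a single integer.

A backdoor path from C to Q is any simple undirected path whose first edge points into C (i.e. leaves C via a parent).
Parents of C: {T}.
No simple path from any parent of C reaches Q without revisiting C, so there are no backdoor paths.

0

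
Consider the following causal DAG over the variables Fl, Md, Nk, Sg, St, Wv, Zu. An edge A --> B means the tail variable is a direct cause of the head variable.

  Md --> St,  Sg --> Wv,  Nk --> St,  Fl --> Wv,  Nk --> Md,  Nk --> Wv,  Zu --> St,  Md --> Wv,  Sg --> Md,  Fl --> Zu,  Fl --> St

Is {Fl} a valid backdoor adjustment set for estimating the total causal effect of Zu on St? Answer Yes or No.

Yes

Backdoor paths from Zu to St (paths whose first edge points into Zu):
  P1: Zu <- Fl -> Wv <- Nk -> Md -> St
  P2: Zu <- Fl -> Wv <- Nk -> St
  P3: Zu <- Fl -> Wv <- Sg -> Md <- Nk -> St
  P4: Zu <- Fl -> Wv <- Sg -> Md -> St
  P5: Zu <- Fl -> Wv <- Md <- Nk -> St
  P6: Zu <- Fl -> Wv <- Md -> St
  P7: Zu <- Fl -> St
Condition 1 (no descendant of Zu in the set): holds — descendants of Zu are {St}; none are in {Fl}.
Condition 2 (every backdoor path blocked by {Fl}):
  P1: blocked at fork node Fl ∈ conditioning set.
  P2: blocked at fork node Fl ∈ conditioning set.
  P3: blocked at fork node Fl ∈ conditioning set.
  P4: blocked at fork node Fl ∈ conditioning set.
  P5: blocked at fork node Fl ∈ conditioning set.
  P6: blocked at fork node Fl ∈ conditioning set.
  P7: blocked at fork node Fl ∈ conditioning set.
{Fl} satisfies the backdoor criterion.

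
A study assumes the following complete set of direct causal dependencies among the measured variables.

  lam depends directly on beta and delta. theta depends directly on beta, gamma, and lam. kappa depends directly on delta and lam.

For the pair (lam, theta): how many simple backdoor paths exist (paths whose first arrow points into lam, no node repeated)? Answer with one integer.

A backdoor path from lam to theta is any simple undirected path whose first edge points into lam (i.e. leaves lam via a parent).
Parents of lam: {beta, delta}.
Enumerating:
  P1: lam <- beta -> theta
That exhausts the simple backdoor paths. Count: 1.

1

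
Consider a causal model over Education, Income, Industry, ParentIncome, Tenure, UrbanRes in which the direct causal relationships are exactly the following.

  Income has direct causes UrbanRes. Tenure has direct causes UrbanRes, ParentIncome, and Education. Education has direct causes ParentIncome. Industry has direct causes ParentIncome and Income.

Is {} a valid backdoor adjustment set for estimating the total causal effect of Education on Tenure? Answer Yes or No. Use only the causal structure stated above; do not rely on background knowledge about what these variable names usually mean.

No

Backdoor paths from Education to Tenure (paths whose first edge points into Education):
  P1: Education <- ParentIncome -> Industry <- Income <- UrbanRes -> Tenure
  P2: Education <- ParentIncome -> Tenure
Condition 1 (no descendant of Education in the set): holds — descendants of Education are {Tenure}; none are in {}.
Condition 2 (every backdoor path blocked by {}):
  P1: blocked at collider Industry (neither it nor any descendant is in the conditioning set).
  P2: open — no interior node is in the conditioning set.
{} does not satisfy the backdoor criterion.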